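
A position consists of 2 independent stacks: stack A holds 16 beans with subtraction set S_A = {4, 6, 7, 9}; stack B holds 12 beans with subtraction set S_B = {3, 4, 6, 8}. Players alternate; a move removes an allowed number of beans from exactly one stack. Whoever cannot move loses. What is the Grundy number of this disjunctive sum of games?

Stack A, S = {4, 6, 7, 9}:
n :  0  1  2  3  4  5  6  7  8  9 10 11 12 13 14 15 16
G :  0  0  0  0  1  1  1  1  2  2  2  2  3  0  0  0  0
G_A(16) = 0.
Stack B, S = {3, 4, 6, 8}:
n :  0  1  2  3  4  5  6  7  8  9 10 11 12
G :  0  0  0  1  1  1  2  2  2  3  3  0  0
G_B(12) = 0.
Combined Grundy value = 0 ⊕ 0 = 0.

0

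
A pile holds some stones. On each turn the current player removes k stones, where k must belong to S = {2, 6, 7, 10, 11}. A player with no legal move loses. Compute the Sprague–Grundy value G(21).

G(0) = 0
G(1) = mex{} = 0
G(2) = mex{0} = 1
G(3) = mex{0} = 1
G(4) = mex{1} = 0
G(5) = mex{1} = 0
G(6) = mex{0,0} = 1
G(7) = mex{0,0,0} = 1
G(8) = mex{1,1,0} = 2
G(9) = mex{1,1,1} = 0
G(10) = mex{2,0,1,0} = 3
G(11) = mex{0,0,0,0,0} = 1
G(12) = mex{3,1,0,1,0} = 2
G(13) = mex{1,1,1,1,1} = 0
G(14) = mex{2,2,1,0,1} = 3
G(15) = mex{0,0,2,0,0} = 1
G(16) = mex{3,3,0,1,0} = 2
G(17) = mex{1,1,3,1,1} = 0
G(18) = mex{2,2,1,2,1} = 0
G(19) = mex{0,0,2,0,2} = 1
G(20) = mex{0,3,0,3,0} = 1
G(21) = mex{1,1,3,1,3} = 0

0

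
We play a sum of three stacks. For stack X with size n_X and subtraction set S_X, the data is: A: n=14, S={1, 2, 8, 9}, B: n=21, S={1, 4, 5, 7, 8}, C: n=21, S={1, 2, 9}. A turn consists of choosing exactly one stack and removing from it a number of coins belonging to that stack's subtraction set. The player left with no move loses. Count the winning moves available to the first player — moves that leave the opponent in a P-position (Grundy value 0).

1

Stack A, S = {1, 2, 8, 9}:
G(0) = 0
G(1) = mex{0} = 1
G(2) = mex{1,0} = 2
G(3) = mex{2,1} = 0
G(4) = mex{0,2} = 1
G(5) = mex{1,0} = 2
G(6) = mex{2,1} = 0
G(7) = mex{0,2} = 1
G(8) = mex{1,0,0} = 2
G(9) = mex{2,1,1,0} = 3
G(10) = mex{3,2,2,1} = 0
G(11) = mex{0,3,0,2} = 1
G(12) = mex{1,0,1,0} = 2
G(13) = mex{2,1,2,1} = 0
G(14) = mex{0,2,0,2} = 1
G_A(14) = 1.
Stack B, S = {1, 4, 5, 7, 8}:
n :  0  1  2  3  4  5  6  7  8  9 10 11 12 13 14 15 16 17 18 19 20 21
G :  0  1  0  1  2  3  2  3  4  5  4  0  1  0  1  2  3  2  3  4  5  4
G_B(21) = 4.
Stack C, S = {1, 2, 9}:
n :  0  1  2  3  4  5  6  7  8  9 10 11 12 13 14 15 16 17 18 19 20 21
G :  0  1  2  0  1  2  0  1  2  3  0  1  2  0  1  2  0  1  2  3  0  1
G_C(21) = 1.
Combined Grundy value = 1 ⊕ 4 ⊕ 1 = 4.
A winning move leaves total XOR = 0, i.e. changes one component's Grundy value g to g ⊕ X where X is the current total.
Stack A: need g' = 1⊕4 = 5. Options: 14−1→G=0, 14−2→G=2, 14−8→G=0, 14−9→G=2. Hits: 0.
Stack B: need g' = 4⊕4 = 0. Options: 21−1→G=5, 21−4→G=2, 21−5→G=3, 21−7→G=1, 21−8→G=0. Hits: 1.
Stack C: need g' = 1⊕4 = 5. Options: 21−1→G=0, 21−2→G=3, 21−9→G=2. Hits: 0.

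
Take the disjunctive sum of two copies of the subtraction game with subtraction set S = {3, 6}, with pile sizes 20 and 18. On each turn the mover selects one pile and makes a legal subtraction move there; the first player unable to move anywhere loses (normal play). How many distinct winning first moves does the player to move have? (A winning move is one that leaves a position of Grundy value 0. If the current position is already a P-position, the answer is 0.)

All piles use S = {3, 6}:
G(0) = 0
G(1) = mex{} = 0
G(2) = mex{} = 0
G(3) = mex{0} = 1
G(4) = mex{0} = 1
G(5) = mex{0} = 1
G(6) = mex{1,0} = 2
G(7) = mex{1,0} = 2
G(8) = mex{1,0} = 2
G(9) = mex{2,1} = 0
G(10) = mex{2,1} = 0
G(11) = mex{2,1} = 0
G(12) = mex{0,2} = 1
G(13) = mex{0,2} = 1
G(14) = mex{0,2} = 1
G(15) = mex{1,0} = 2
G(16) = mex{1,0} = 2
G(17) = mex{1,0} = 2
G(18) = mex{2,1} = 0
G(19) = mex{2,1} = 0
G(20) = mex{2,1} = 0
Pile A: G(20) = 0.
Pile B: G(18) = 0.
Combined Grundy value = 0 ⊕ 0 = 0.
A winning move leaves total XOR = 0, i.e. changes one component's Grundy value g to g ⊕ X where X is the current total.
Pile A: target g' = 0⊕0 = 0, but every legal move changes the Grundy value (mex property), so 0 moves.
Pile B: target g' = 0⊕0 = 0, but every legal move changes the Grundy value (mex property), so 0 moves.

0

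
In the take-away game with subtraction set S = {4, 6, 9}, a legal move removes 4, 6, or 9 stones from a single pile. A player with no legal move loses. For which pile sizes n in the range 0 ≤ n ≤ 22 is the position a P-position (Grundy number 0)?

0, 1, 2, 3, 13, 14, 15, 16

G(0) = 0
G(1) = mex{} = 0
G(2) = mex{} = 0
G(3) = mex{} = 0
G(4) = mex{0} = 1
G(5) = mex{0} = 1
G(6) = mex{0,0} = 1
G(7) = mex{0,0} = 1
G(8) = mex{1,0} = 2
G(9) = mex{1,0,0} = 2
G(10) = mex{1,1,0} = 2
G(11) = mex{1,1,0} = 2
G(12) = mex{2,1,0} = 3
G(13) = mex{2,1,1} = 0
G(14) = mex{2,2,1} = 0
G(15) = mex{2,2,1} = 0
G(16) = mex{3,2,1} = 0
G(17) = mex{0,2,2} = 1
G(18) = mex{0,3,2} = 1
G(19) = mex{0,0,2} = 1
G(20) = mex{0,0,2} = 1
G(21) = mex{1,0,3} = 2
G(22) = mex{1,0,0} = 2
P-positions are exactly the n with G(n) = 0.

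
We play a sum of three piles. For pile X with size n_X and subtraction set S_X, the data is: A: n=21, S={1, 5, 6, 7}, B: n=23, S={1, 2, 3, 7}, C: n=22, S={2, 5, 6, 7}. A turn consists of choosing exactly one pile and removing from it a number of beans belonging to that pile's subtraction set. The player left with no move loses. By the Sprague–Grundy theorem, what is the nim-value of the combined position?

3

Pile A, S = {1, 5, 6, 7}:
G(0) = 0
G(1) = mex{0} = 1
G(2) = mex{1} = 0
G(3) = mex{0} = 1
G(4) = mex{1} = 0
G(5) = mex{0,0} = 1
G(6) = mex{1,1,0} = 2
G(7) = mex{2,0,1,0} = 3
G(8) = mex{3,1,0,1} = 2
G(9) = mex{2,0,1,0} = 3
G(10) = mex{3,1,0,1} = 2
G(11) = mex{2,2,1,0} = 3
G(12) = mex{3,3,2,1} = 0
G(13) = mex{0,2,3,2} = 1
G(14) = mex{1,3,2,3} = 0
G(15) = mex{0,2,3,2} = 1
G(16) = mex{1,3,2,3} = 0
G(17) = mex{0,0,3,2} = 1
G(18) = mex{1,1,0,3} = 2
G(19) = mex{2,0,1,0} = 3
G(20) = mex{3,1,0,1} = 2
G(21) = mex{2,0,1,0} = 3
G_A(21) = 3.
Pile B, S = {1, 2, 3, 7}:
n :  0  1  2  3  4  5  6  7  8  9 10 11 12 13 14 15 16 17 18 19 20 21 22 23
G :  0  1  2  3  0  1  2  3  0  1  2  3  0  1  2  3  0  1  2  3  0  1  2  3
G_B(23) = 3.
Pile C, S = {2, 5, 6, 7}:
G(0) = 0
G(1) = mex{} = 0
G(2) = mex{0} = 1
G(3) = mex{0} = 1
G(4) = mex{1} = 0
G(5) = mex{1,0} = 2
G(6) = mex{0,0,0} = 1
G(7) = mex{2,1,0,0} = 3
G(8) = mex{1,1,1,0} = 2
G(9) = mex{3,0,1,1} = 2
G(10) = mex{2,2,0,1} = 3
G(11) = mex{2,1,2,0} = 3
G(12) = mex{3,3,1,2} = 0
G(13) = mex{3,2,3,1} = 0
G(14) = mex{0,2,2,3} = 1
G(15) = mex{0,3,2,2} = 1
G(16) = mex{1,3,3,2} = 0
G(17) = mex{1,0,3,3} = 2
G(18) = mex{0,0,0,3} = 1
G(19) = mex{2,1,0,0} = 3
G(20) = mex{1,1,1,0} = 2
G(21) = mex{3,0,1,1} = 2
G(22) = mex{2,2,0,1} = 3
G_C(22) = 3.
Combined Grundy value = 3 ⊕ 3 ⊕ 3 = 3.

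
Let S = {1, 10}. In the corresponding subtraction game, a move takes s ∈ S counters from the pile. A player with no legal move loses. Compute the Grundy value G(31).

1

G(0) = 0
G(1) = mex{0} = 1
G(2) = mex{1} = 0
G(3) = mex{0} = 1
G(4) = mex{1} = 0
G(5) = mex{0} = 1
G(6) = mex{1} = 0
G(7) = mex{0} = 1
G(8) = mex{1} = 0
G(9) = mex{0} = 1
G(10) = mex{1,0} = 2
G(11) = mex{2,1} = 0
G(12) = mex{0,0} = 1
G(13) = mex{1,1} = 0
G(14) = mex{0,0} = 1
G(15) = mex{1,1} = 0
G(16) = mex{0,0} = 1
G(17) = mex{1,1} = 0
G(18) = mex{0,0} = 1
G(19) = mex{1,1} = 0
G(20) = mex{0,2} = 1
G(21) = mex{1,0} = 2
G(22) = mex{2,1} = 0
G(23) = mex{0,0} = 1
G(24) = mex{1,1} = 0
G(25) = mex{0,0} = 1
G(26) = mex{1,1} = 0
G(27) = mex{0,0} = 1
G(28) = mex{1,1} = 0
G(29) = mex{0,0} = 1
G(30) = mex{1,1} = 0
G(31) = mex{0,2} = 1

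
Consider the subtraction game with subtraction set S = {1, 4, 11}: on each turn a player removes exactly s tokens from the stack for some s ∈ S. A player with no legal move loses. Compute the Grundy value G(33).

n :  0  1  2  3  4  5  6  7  8  9 10 11 12 13 14 15 16 17 18 19 20 21 22 23 24 25 26 27 28 29 30 31 32 33
G :  0  1  0  1  2  0  1  0  1  2  0  1  0  1  2  0  1  0  1  2  0  1  0  1  2  0  1  0  1  2  0  1  0  1

1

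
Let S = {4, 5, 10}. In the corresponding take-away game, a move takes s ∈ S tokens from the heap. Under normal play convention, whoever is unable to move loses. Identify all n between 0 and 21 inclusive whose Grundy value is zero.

0, 1, 2, 3, 9, 15, 16, 17, 18

n :  0  1  2  3  4  5  6  7  8  9 10 11 12 13 14 15 16 17 18 19 20 21
G :  0  0  0  0  1  1  1  1  2  0  2  2  3  1  3  0  0  0  0  1  1  1
P-positions are exactly the n with G(n) = 0.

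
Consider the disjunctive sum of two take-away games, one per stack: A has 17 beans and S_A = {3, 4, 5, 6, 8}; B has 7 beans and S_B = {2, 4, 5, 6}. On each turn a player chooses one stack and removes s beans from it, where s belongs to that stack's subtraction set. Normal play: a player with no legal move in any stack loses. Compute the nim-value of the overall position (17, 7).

Stack A, S = {3, 4, 5, 6, 8}:
G(0) = 0
G(1) = mex{} = 0
G(2) = mex{} = 0
G(3) = mex{0} = 1
G(4) = mex{0,0} = 1
G(5) = mex{0,0,0} = 1
G(6) = mex{1,0,0,0} = 2
G(7) = mex{1,1,0,0} = 2
G(8) = mex{1,1,1,0,0} = 2
G(9) = mex{2,1,1,1,0} = 3
G(10) = mex{2,2,1,1,0} = 3
G(11) = mex{2,2,2,1,1} = 0
G(12) = mex{3,2,2,2,1} = 0
G(13) = mex{3,3,2,2,1} = 0
G(14) = mex{0,3,3,2,2} = 1
G(15) = mex{0,0,3,3,2} = 1
G(16) = mex{0,0,0,3,2} = 1
G(17) = mex{1,0,0,0,3} = 2
G_A(17) = 2.
Stack B, S = {2, 4, 5, 6}:
G(0) = 0
G(1) = mex{} = 0
G(2) = mex{0} = 1
G(3) = mex{0} = 1
G(4) = mex{1,0} = 2
G(5) = mex{1,0,0} = 2
G(6) = mex{2,1,0,0} = 3
G(7) = mex{2,1,1,0} = 3
G_B(7) = 3.
Combined Grundy value = 2 ⊕ 3 = 1.

1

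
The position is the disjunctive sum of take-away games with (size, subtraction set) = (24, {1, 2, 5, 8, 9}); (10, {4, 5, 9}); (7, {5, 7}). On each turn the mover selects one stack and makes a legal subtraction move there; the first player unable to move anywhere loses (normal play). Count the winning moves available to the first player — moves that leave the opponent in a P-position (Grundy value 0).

Stack A, S = {1, 2, 5, 8, 9}:
n :  0  1  2  3  4  5  6  7  8  9 10 11 12 13 14 15 16 17 18 19 20 21 22 23 24
G :  0  1  2  0  1  2  0  1  2  3  0  1  2  0  1  2  0  1  2  3  0  1  2  0  1
G_A(24) = 1.
Stack B, S = {4, 5, 9}:
G(0) = 0
G(1) = mex{} = 0
G(2) = mex{} = 0
G(3) = mex{} = 0
G(4) = mex{0} = 1
G(5) = mex{0,0} = 1
G(6) = mex{0,0} = 1
G(7) = mex{0,0} = 1
G(8) = mex{1,0} = 2
G(9) = mex{1,1,0} = 2
G(10) = mex{1,1,0} = 2
G_B(10) = 2.
Stack C, S = {5, 7}:
G(0) = 0
G(1) = mex{} = 0
G(2) = mex{} = 0
G(3) = mex{} = 0
G(4) = mex{} = 0
G(5) = mex{0} = 1
G(6) = mex{0} = 1
G(7) = mex{0,0} = 1
G_C(7) = 1.
Combined Grundy value = 1 ⊕ 2 ⊕ 1 = 2.
A winning move leaves total XOR = 0, i.e. changes one component's Grundy value g to g ⊕ X where X is the current total.
Stack A: need g' = 1⊕2 = 3. Options: 24−1→G=0, 24−2→G=2, 24−5→G=3, 24−8→G=0, 24−9→G=2. Hits: 1.
Stack B: need g' = 2⊕2 = 0. Options: 10−4→G=1, 10−5→G=1, 10−9→G=0. Hits: 1.
Stack C: need g' = 1⊕2 = 3. Options: 7−5→G=0, 7−7→G=0. Hits: 0.

2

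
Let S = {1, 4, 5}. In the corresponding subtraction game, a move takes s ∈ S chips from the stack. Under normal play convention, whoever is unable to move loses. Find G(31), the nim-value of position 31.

G(0) = 0
G(1) = mex{0} = 1
G(2) = mex{1} = 0
G(3) = mex{0} = 1
G(4) = mex{1,0} = 2
G(5) = mex{2,1,0} = 3
G(6) = mex{3,0,1} = 2
G(7) = mex{2,1,0} = 3
G(8) = mex{3,2,1} = 0
G(9) = mex{0,3,2} = 1
G(10) = mex{1,2,3} = 0
G(11) = mex{0,3,2} = 1
G(12) = mex{1,0,3} = 2
G(13) = mex{2,1,0} = 3
G(14) = mex{3,0,1} = 2
G(15) = mex{2,1,0} = 3
G(16) = mex{3,2,1} = 0
G(17) = mex{0,3,2} = 1
G(18) = mex{1,2,3} = 0
G(19) = mex{0,3,2} = 1
G(20) = mex{1,0,3} = 2
G(21) = mex{2,1,0} = 3
G(22) = mex{3,0,1} = 2
G(23) = mex{2,1,0} = 3
G(24) = mex{3,2,1} = 0
G(25) = mex{0,3,2} = 1
G(26) = mex{1,2,3} = 0
G(27) = mex{0,3,2} = 1
G(28) = mex{1,0,3} = 2
G(29) = mex{2,1,0} = 3
G(30) = mex{3,0,1} = 2
G(31) = mex{2,1,0} = 3

3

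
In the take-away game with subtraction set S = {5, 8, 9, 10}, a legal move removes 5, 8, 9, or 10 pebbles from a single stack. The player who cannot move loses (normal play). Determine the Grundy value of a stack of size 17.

0

n :  0  1  2  3  4  5  6  7  8  9 10 11 12 13 14 15 16 17
G :  0  0  0  0  0  1  1  1  1  1  2  2  2  2  2  0  0  0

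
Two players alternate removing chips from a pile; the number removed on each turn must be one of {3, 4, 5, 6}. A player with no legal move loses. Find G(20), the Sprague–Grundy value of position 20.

n :  0  1  2  3  4  5  6  7  8  9 10 11 12 13 14 15 16 17 18 19 20
G :  0  0  0  1  1  1  2  2  2  0  0  0  1  1  1  2  2  2  0  0  0

0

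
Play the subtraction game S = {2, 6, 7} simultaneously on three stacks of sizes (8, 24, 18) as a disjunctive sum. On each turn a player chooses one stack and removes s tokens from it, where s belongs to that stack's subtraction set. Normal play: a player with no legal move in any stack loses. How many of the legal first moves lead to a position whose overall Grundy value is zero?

2

All stacks use S = {2, 6, 7}:
G(0) = 0
G(1) = mex{} = 0
G(2) = mex{0} = 1
G(3) = mex{0} = 1
G(4) = mex{1} = 0
G(5) = mex{1} = 0
G(6) = mex{0,0} = 1
G(7) = mex{0,0,0} = 1
G(8) = mex{1,1,0} = 2
G(9) = mex{1,1,1} = 0
G(10) = mex{2,0,1} = 3
G(11) = mex{0,0,0} = 1
G(12) = mex{3,1,0} = 2
G(13) = mex{1,1,1} = 0
G(14) = mex{2,2,1} = 0
G(15) = mex{0,0,2} = 1
G(16) = mex{0,3,0} = 1
G(17) = mex{1,1,3} = 0
G(18) = mex{1,2,1} = 0
G(19) = mex{0,0,2} = 1
G(20) = mex{0,0,0} = 1
G(21) = mex{1,1,0} = 2
G(22) = mex{1,1,1} = 0
G(23) = mex{2,0,1} = 3
G(24) = mex{0,0,0} = 1
Stack A: G(8) = 2.
Stack B: G(24) = 1.
Stack C: G(18) = 0.
Combined Grundy value = 2 ⊕ 1 ⊕ 0 = 3.
A winning move leaves total XOR = 0, i.e. changes one component's Grundy value g to g ⊕ X where X is the current total.
Stack A: need g' = 2⊕3 = 1. Options: 8−2→G=1, 8−6→G=1, 8−7→G=0. Hits: 2.
Stack B: need g' = 1⊕3 = 2. Options: 24−2→G=0, 24−6→G=0, 24−7→G=0. Hits: 0.
Stack C: need g' = 0⊕3 = 3. Options: 18−2→G=1, 18−6→G=2, 18−7→G=1. Hits: 0.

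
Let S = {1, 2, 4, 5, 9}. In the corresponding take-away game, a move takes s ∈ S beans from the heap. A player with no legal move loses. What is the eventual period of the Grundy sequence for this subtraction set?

13

G(0) = 0
G(1) = mex{0} = 1
G(2) = mex{1,0} = 2
G(3) = mex{2,1} = 0
G(4) = mex{0,2,0} = 1
G(5) = mex{1,0,1,0} = 2
G(6) = mex{2,1,2,1} = 0
G(7) = mex{0,2,0,2} = 1
G(8) = mex{1,0,1,0} = 2
G(9) = mex{2,1,2,1,0} = 3
G(10) = mex{3,2,0,2,1} = 4
G(11) = mex{4,3,1,0,2} = 5
G(12) = mex{5,4,2,1,0} = 3
G(13) = mex{3,5,3,2,1} = 0
G(14) = mex{0,3,4,3,2} = 1
G(15) = mex{1,0,5,4,0} = 2
G(16) = mex{2,1,3,5,1} = 0
G(17) = mex{0,2,0,3,2} = 1
G(18) = mex{1,0,1,0,3} = 2
G(19) = mex{2,1,2,1,4} = 0
G(20) = mex{0,2,0,2,5} = 1
G(21) = mex{1,0,1,0,3} = 2
G(22) = mex{2,1,2,1,0} = 3
G(23) = mex{3,2,0,2,1} = 4
G(24) = mex{4,3,1,0,2} = 5
G(25) = mex{5,4,2,1,0} = 3
G(26) = mex{3,5,3,2,1} = 0
G(27) = mex{0,3,4,3,2} = 1
G(n+13) = G(n) holds for n = 0,…,8 (a full window of length max(S) = 9), so the sequence is purely periodic with period 13.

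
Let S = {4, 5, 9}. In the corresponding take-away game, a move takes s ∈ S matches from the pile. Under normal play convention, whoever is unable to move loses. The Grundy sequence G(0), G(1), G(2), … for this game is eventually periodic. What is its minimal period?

13

n :  0  1  2  3  4  5  6  7  8  9 10 11 12 13 14 15 16 17 18 19 20 21 22 23 24 25 26 27
G :  0  0  0  0  1  1  1  1  2  2  2  2  3  0  0  0  0  1  1  1  1  2  2  2  2  3  0  0
G(n+13) = G(n) holds for n = 0,…,8 (a full window of length max(S) = 9), so the sequence is purely periodic with period 13.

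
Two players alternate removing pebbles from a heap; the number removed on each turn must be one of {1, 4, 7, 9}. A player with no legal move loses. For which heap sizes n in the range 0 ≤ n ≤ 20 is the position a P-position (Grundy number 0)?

n :  0  1  2  3  4  5  6  7  8  9 10 11 12 13 14 15 16 17 18 19 20
G :  0  1  0  1  2  0  1  2  0  1  0  1  2  0  1  2  0  1  0  1  2
P-positions are exactly the n with G(n) = 0.

0, 2, 5, 8, 10, 13, 16, 18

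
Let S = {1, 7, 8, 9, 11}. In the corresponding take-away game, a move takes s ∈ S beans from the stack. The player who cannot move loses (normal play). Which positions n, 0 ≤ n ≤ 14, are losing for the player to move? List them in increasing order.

n :  0  1  2  3  4  5  6  7  8  9 10 11 12 13 14
G :  0  1  0  1  0  1  0  1  2  3  2  3  2  3  2
P-positions are exactly the n with G(n) = 0.

0, 2, 4, 6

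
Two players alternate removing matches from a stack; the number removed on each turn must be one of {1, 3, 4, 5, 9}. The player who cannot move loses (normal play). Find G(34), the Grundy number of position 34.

n :  0  1  2  3  4  5  6  7  8  9 10 11 12 13 14 15 16 17 18 19 20 21 22 23 24 25 26 27 28 29 30 31 32 33 34
G :  0  1  0  1  2  3  2  3  0  1  0  1  2  3  2  3  0  1  0  1  2  3  2  3  0  1  0  1  2  3  2  3  0  1  0

0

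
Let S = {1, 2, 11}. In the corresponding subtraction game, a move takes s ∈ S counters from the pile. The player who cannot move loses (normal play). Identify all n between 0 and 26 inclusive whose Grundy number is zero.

0, 3, 6, 9, 12, 15, 18, 21, 24

G(0) = 0
G(1) = mex{0} = 1
G(2) = mex{1,0} = 2
G(3) = mex{2,1} = 0
G(4) = mex{0,2} = 1
G(5) = mex{1,0} = 2
G(6) = mex{2,1} = 0
G(7) = mex{0,2} = 1
G(8) = mex{1,0} = 2
G(9) = mex{2,1} = 0
G(10) = mex{0,2} = 1
G(11) = mex{1,0,0} = 2
G(12) = mex{2,1,1} = 0
G(13) = mex{0,2,2} = 1
G(14) = mex{1,0,0} = 2
G(15) = mex{2,1,1} = 0
G(16) = mex{0,2,2} = 1
G(17) = mex{1,0,0} = 2
G(18) = mex{2,1,1} = 0
G(19) = mex{0,2,2} = 1
G(20) = mex{1,0,0} = 2
G(21) = mex{2,1,1} = 0
G(22) = mex{0,2,2} = 1
G(23) = mex{1,0,0} = 2
G(24) = mex{2,1,1} = 0
G(25) = mex{0,2,2} = 1
G(26) = mex{1,0,0} = 2
P-positions are exactly the n with G(n) = 0.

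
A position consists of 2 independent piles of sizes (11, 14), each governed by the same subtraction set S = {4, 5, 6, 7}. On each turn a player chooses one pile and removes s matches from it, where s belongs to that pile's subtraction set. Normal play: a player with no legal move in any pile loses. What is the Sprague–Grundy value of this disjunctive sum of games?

All piles use S = {4, 5, 6, 7}:
G(0) = 0
G(1) = mex{} = 0
G(2) = mex{} = 0
G(3) = mex{} = 0
G(4) = mex{0} = 1
G(5) = mex{0,0} = 1
G(6) = mex{0,0,0} = 1
G(7) = mex{0,0,0,0} = 1
G(8) = mex{1,0,0,0} = 2
G(9) = mex{1,1,0,0} = 2
G(10) = mex{1,1,1,0} = 2
G(11) = mex{1,1,1,1} = 0
G(12) = mex{2,1,1,1} = 0
G(13) = mex{2,2,1,1} = 0
G(14) = mex{2,2,2,1} = 0
Pile A: G(11) = 0.
Pile B: G(14) = 0.
Combined Grundy value = 0 ⊕ 0 = 0.

0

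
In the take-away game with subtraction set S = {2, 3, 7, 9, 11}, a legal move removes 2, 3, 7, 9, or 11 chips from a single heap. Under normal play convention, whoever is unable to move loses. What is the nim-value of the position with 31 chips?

n :  0  1  2  3  4  5  6  7  8  9 10 11 12 13 14 15 16 17 18 19 20 21 22 23 24 25 26 27 28 29 30 31
G :  0  0  1  1  2  0  0  1  1  2  2  3  3  4  2  5  3  3  0  0  1  1  2  0  0  1  1  2  2  3  3  4

4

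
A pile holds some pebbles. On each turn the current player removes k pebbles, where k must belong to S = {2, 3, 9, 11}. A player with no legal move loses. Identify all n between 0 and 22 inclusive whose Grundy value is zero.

n :  0  1  2  3  4  5  6  7  8  9 10 11 12 13 14 15 16 17 18 19 20 21 22
G :  0  0  1  1  2  0  0  1  1  2  2  3  3  0  2  1  3  3  0  0  1  1  2
P-positions are exactly the n with G(n) = 0.

0, 1, 5, 6, 13, 18, 19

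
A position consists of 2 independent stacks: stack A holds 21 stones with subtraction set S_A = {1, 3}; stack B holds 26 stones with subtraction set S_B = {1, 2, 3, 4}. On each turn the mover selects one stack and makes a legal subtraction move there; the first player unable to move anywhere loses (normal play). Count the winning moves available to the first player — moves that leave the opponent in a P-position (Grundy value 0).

Stack A, S = {1, 3}:
n :  0  1  2  3  4  5  6  7  8  9 10 11 12 13 14 15 16 17 18 19 20 21
G :  0  1  0  1  0  1  0  1  0  1  0  1  0  1  0  1  0  1  0  1  0  1
G_A(21) = 1.
Stack B, S = {1, 2, 3, 4}:
n :  0  1  2  3  4  5  6  7  8  9 10 11 12 13 14 15 16 17 18 19 20 21 22 23 24 25 26
G :  0  1  2  3  4  0  1  2  3  4  0  1  2  3  4  0  1  2  3  4  0  1  2  3  4  0  1
G_B(26) = 1.
Combined Grundy value = 1 ⊕ 1 = 0.
A winning move leaves total XOR = 0, i.e. changes one component's Grundy value g to g ⊕ X where X is the current total.
Stack A: target g' = 1⊕0 = 1, but every legal move changes the Grundy value (mex property), so 0 moves.
Stack B: target g' = 1⊕0 = 1, but every legal move changes the Grundy value (mex property), so 0 moves.

0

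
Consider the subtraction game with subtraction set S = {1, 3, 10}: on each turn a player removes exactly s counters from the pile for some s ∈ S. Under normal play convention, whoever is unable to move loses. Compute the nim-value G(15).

0

G(0) = 0
G(1) = mex{0} = 1
G(2) = mex{1} = 0
G(3) = mex{0,0} = 1
G(4) = mex{1,1} = 0
G(5) = mex{0,0} = 1
G(6) = mex{1,1} = 0
G(7) = mex{0,0} = 1
G(8) = mex{1,1} = 0
G(9) = mex{0,0} = 1
G(10) = mex{1,1,0} = 2
G(11) = mex{2,0,1} = 3
G(12) = mex{3,1,0} = 2
G(13) = mex{2,2,1} = 0
G(14) = mex{0,3,0} = 1
G(15) = mex{1,2,1} = 0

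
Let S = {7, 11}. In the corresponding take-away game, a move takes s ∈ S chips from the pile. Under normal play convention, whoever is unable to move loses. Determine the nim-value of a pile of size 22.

0

n :  0  1  2  3  4  5  6  7  8  9 10 11 12 13 14 15 16 17 18 19 20 21 22
G :  0  0  0  0  0  0  0  1  1  1  1  1  1  1  2  2  2  2  0  0  0  0  0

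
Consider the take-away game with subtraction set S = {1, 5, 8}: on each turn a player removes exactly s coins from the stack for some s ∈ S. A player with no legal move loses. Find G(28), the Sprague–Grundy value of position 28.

n :  0  1  2  3  4  5  6  7  8  9 10 11 12 13 14 15 16 17 18 19 20 21 22 23 24 25 26 27 28
G :  0  1  0  1  0  1  0  1  2  3  2  3  2  0  1  0  1  0  1  0  1  2  3  2  3  2  0  1  0

0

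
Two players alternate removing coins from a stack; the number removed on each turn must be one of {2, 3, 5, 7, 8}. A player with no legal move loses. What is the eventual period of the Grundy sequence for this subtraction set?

10

G(0) = 0
G(1) = mex{} = 0
G(2) = mex{0} = 1
G(3) = mex{0,0} = 1
G(4) = mex{1,0} = 2
G(5) = mex{1,1,0} = 2
G(6) = mex{2,1,0} = 3
G(7) = mex{2,2,1,0} = 3
G(8) = mex{3,2,1,0,0} = 4
G(9) = mex{3,3,2,1,0} = 4
G(10) = mex{4,3,2,1,1} = 0
G(11) = mex{4,4,3,2,1} = 0
G(12) = mex{0,4,3,2,2} = 1
G(13) = mex{0,0,4,3,2} = 1
G(14) = mex{1,0,4,3,3} = 2
G(15) = mex{1,1,0,4,3} = 2
G(16) = mex{2,1,0,4,4} = 3
G(17) = mex{2,2,1,0,4} = 3
G(18) = mex{3,2,1,0,0} = 4
G(19) = mex{3,3,2,1,0} = 4
G(20) = mex{4,3,2,1,1} = 0
G(21) = mex{4,4,3,2,1} = 0
G(n+10) = G(n) holds for n = 0,…,7 (a full window of length max(S) = 8), so the sequence is purely periodic with period 10.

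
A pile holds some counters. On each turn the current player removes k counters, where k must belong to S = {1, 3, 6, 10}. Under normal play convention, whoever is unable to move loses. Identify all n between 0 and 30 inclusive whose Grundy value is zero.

G(0) = 0
G(1) = mex{0} = 1
G(2) = mex{1} = 0
G(3) = mex{0,0} = 1
G(4) = mex{1,1} = 0
G(5) = mex{0,0} = 1
G(6) = mex{1,1,0} = 2
G(7) = mex{2,0,1} = 3
G(8) = mex{3,1,0} = 2
G(9) = mex{2,2,1} = 0
G(10) = mex{0,3,0,0} = 1
G(11) = mex{1,2,1,1} = 0
G(12) = mex{0,0,2,0} = 1
G(13) = mex{1,1,3,1} = 0
G(14) = mex{0,0,2,0} = 1
G(15) = mex{1,1,0,1} = 2
G(16) = mex{2,0,1,2} = 3
G(17) = mex{3,1,0,3} = 2
G(18) = mex{2,2,1,2} = 0
G(19) = mex{0,3,0,0} = 1
G(20) = mex{1,2,1,1} = 0
G(21) = mex{0,0,2,0} = 1
G(22) = mex{1,1,3,1} = 0
G(23) = mex{0,0,2,0} = 1
G(24) = mex{1,1,0,1} = 2
G(25) = mex{2,0,1,2} = 3
G(26) = mex{3,1,0,3} = 2
G(27) = mex{2,2,1,2} = 0
G(28) = mex{0,3,0,0} = 1
G(29) = mex{1,2,1,1} = 0
G(30) = mex{0,0,2,0} = 1
P-positions are exactly the n with G(n) = 0.

0, 2, 4, 9, 11, 13, 18, 20, 22, 27, 29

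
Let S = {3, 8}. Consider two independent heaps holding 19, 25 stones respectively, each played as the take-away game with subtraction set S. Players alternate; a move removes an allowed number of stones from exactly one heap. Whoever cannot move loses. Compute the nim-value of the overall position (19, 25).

All heaps use S = {3, 8}:
n :  0  1  2  3  4  5  6  7  8  9 10 11 12 13 14 15 16 17 18 19 20 21 22 23 24 25
G :  0  0  0  1  1  1  0  0  2  1  1  0  0  0  1  1  1  0  0  2  1  1  0  0  0  1
Heap A: G(19) = 2.
Heap B: G(25) = 1.
Combined Grundy value = 2 ⊕ 1 = 3.

3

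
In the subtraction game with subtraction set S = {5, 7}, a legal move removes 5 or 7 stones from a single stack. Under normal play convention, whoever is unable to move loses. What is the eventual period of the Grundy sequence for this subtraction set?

n :  0  1  2  3  4  5  6  7  8  9 10 11 12 13 14 15 16 17 18 19 20 21 22 23 24 25
G :  0  0  0  0  0  1  1  1  1  1  2  2  0  0  0  0  0  1  1  1  1  1  2  2  0  0
G(n+12) = G(n) holds for n = 0,…,6 (a full window of length max(S) = 7), so the sequence is purely periodic with period 12.

12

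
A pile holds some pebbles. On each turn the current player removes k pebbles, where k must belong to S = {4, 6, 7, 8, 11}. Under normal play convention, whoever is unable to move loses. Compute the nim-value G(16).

G(0) = 0
G(1) = mex{} = 0
G(2) = mex{} = 0
G(3) = mex{} = 0
G(4) = mex{0} = 1
G(5) = mex{0} = 1
G(6) = mex{0,0} = 1
G(7) = mex{0,0,0} = 1
G(8) = mex{1,0,0,0} = 2
G(9) = mex{1,0,0,0} = 2
G(10) = mex{1,1,0,0} = 2
G(11) = mex{1,1,1,0,0} = 2
G(12) = mex{2,1,1,1,0} = 3
G(13) = mex{2,1,1,1,0} = 3
G(14) = mex{2,2,1,1,0} = 3
G(15) = mex{2,2,2,1,1} = 0
G(16) = mex{3,2,2,2,1} = 0

0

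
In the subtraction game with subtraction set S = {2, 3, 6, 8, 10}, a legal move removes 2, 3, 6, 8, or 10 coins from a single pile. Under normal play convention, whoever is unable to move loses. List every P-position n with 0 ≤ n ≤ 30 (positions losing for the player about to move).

0, 1, 5, 12, 16, 17, 21, 28

n :  0  1  2  3  4  5  6  7  8  9 10 11 12 13 14 15 16 17 18 19 20 21 22 23 24 25 26 27 28 29 30
G :  0  0  1  1  2  0  3  1  2  2  3  3  0  2  1  3  0  0  1  1  2  0  3  1  2  2  3  3  0  2  1
P-positions are exactly the n with G(n) = 0.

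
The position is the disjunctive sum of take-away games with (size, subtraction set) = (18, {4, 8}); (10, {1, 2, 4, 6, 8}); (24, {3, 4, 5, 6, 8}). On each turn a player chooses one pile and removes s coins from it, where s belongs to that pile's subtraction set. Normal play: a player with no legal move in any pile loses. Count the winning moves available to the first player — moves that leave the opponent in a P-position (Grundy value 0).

3

Pile A, S = {4, 8}:
n :  0  1  2  3  4  5  6  7  8  9 10 11 12 13 14 15 16 17 18
G :  0  0  0  0  1  1  1  1  2  2  2  2  0  0  0  0  1  1  1
G_A(18) = 1.
Pile B, S = {1, 2, 4, 6, 8}:
G(0) = 0
G(1) = mex{0} = 1
G(2) = mex{1,0} = 2
G(3) = mex{2,1} = 0
G(4) = mex{0,2,0} = 1
G(5) = mex{1,0,1} = 2
G(6) = mex{2,1,2,0} = 3
G(7) = mex{3,2,0,1} = 4
G(8) = mex{4,3,1,2,0} = 5
G(9) = mex{5,4,2,0,1} = 3
G(10) = mex{3,5,3,1,2} = 0
G_B(10) = 0.
Pile C, S = {3, 4, 5, 6, 8}:
n :  0  1  2  3  4  5  6  7  8  9 10 11 12 13 14 15 16 17 18 19 20 21 22 23 24
G :  0  0  0  1  1  1  2  2  2  3  3  0  0  0  1  1  1  2  2  2  3  3  0  0  0
G_C(24) = 0.
Combined Grundy value = 1 ⊕ 0 ⊕ 0 = 1.
A winning move leaves total XOR = 0, i.e. changes one component's Grundy value g to g ⊕ X where X is the current total.
Pile A: need g' = 1⊕1 = 0. Options: 18−4→G=0, 18−8→G=2. Hits: 1.
Pile B: need g' = 0⊕1 = 1. Options: 10−1→G=3, 10−2→G=5, 10−4→G=3, 10−6→G=1, 10−8→G=2. Hits: 1.
Pile C: need g' = 0⊕1 = 1. Options: 24−3→G=3, 24−4→G=3, 24−5→G=2, 24−6→G=2, 24−8→G=1. Hits: 1.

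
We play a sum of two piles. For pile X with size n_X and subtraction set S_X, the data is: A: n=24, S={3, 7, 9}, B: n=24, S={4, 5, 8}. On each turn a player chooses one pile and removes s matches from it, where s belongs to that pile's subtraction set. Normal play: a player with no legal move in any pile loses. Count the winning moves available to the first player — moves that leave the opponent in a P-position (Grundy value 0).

0

Pile A, S = {3, 7, 9}:
n :  0  1  2  3  4  5  6  7  8  9 10 11 12 13 14 15 16 17 18 19 20 21 22 23 24
G :  0  0  0  1  1  1  0  2  2  1  3  3  0  2  0  1  0  1  0  1  0  1  0  1  0
G_A(24) = 0.
Pile B, S = {4, 5, 8}:
n :  0  1  2  3  4  5  6  7  8  9 10 11 12 13 14 15 16 17 18 19 20 21 22 23 24
G :  0  0  0  0  1  1  1  1  2  2  2  2  0  0  0  0  1  1  1  1  2  2  2  2  0
G_B(24) = 0.
Combined Grundy value = 0 ⊕ 0 = 0.
A winning move leaves total XOR = 0, i.e. changes one component's Grundy value g to g ⊕ X where X is the current total.
Pile A: target g' = 0⊕0 = 0, but every legal move changes the Grundy value (mex property), so 0 moves.
Pile B: target g' = 0⊕0 = 0, but every legal move changes the Grundy value (mex property), so 0 moves.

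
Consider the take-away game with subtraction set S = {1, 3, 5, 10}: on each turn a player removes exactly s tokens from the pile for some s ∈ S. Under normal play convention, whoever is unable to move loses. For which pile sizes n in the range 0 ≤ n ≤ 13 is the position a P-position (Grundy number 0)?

n :  0  1  2  3  4  5  6  7  8  9 10 11 12 13
G :  0  1  0  1  0  1  0  1  0  1  2  3  2  3
P-positions are exactly the n with G(n) = 0.

0, 2, 4, 6, 8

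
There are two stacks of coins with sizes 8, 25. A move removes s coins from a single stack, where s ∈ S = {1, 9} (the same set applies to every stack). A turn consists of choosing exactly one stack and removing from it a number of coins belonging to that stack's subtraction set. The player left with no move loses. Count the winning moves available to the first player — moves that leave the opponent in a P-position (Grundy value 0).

All stacks use S = {1, 9}:
G(0) = 0
G(1) = mex{0} = 1
G(2) = mex{1} = 0
G(3) = mex{0} = 1
G(4) = mex{1} = 0
G(5) = mex{0} = 1
G(6) = mex{1} = 0
G(7) = mex{0} = 1
G(8) = mex{1} = 0
G(9) = mex{0,0} = 1
G(10) = mex{1,1} = 0
G(11) = mex{0,0} = 1
G(12) = mex{1,1} = 0
G(13) = mex{0,0} = 1
G(14) = mex{1,1} = 0
G(15) = mex{0,0} = 1
G(16) = mex{1,1} = 0
G(17) = mex{0,0} = 1
G(18) = mex{1,1} = 0
G(19) = mex{0,0} = 1
G(20) = mex{1,1} = 0
G(21) = mex{0,0} = 1
G(22) = mex{1,1} = 0
G(23) = mex{0,0} = 1
G(24) = mex{1,1} = 0
G(25) = mex{0,0} = 1
Stack A: G(8) = 0.
Stack B: G(25) = 1.
Combined Grundy value = 0 ⊕ 1 = 1.
A winning move leaves total XOR = 0, i.e. changes one component's Grundy value g to g ⊕ X where X is the current total.
Stack A: need g' = 0⊕1 = 1. Options: 8−1→G=1. Hits: 1.
Stack B: need g' = 1⊕1 = 0. Options: 25−1→G=0, 25−9→G=0. Hits: 2.

3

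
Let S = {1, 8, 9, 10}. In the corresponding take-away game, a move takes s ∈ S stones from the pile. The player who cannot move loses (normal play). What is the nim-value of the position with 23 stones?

0

G(0) = 0
G(1) = mex{0} = 1
G(2) = mex{1} = 0
G(3) = mex{0} = 1
G(4) = mex{1} = 0
G(5) = mex{0} = 1
G(6) = mex{1} = 0
G(7) = mex{0} = 1
G(8) = mex{1,0} = 2
G(9) = mex{2,1,0} = 3
G(10) = mex{3,0,1,0} = 2
G(11) = mex{2,1,0,1} = 3
G(12) = mex{3,0,1,0} = 2
G(13) = mex{2,1,0,1} = 3
G(14) = mex{3,0,1,0} = 2
G(15) = mex{2,1,0,1} = 3
G(16) = mex{3,2,1,0} = 4
G(17) = mex{4,3,2,1} = 0
G(18) = mex{0,2,3,2} = 1
G(19) = mex{1,3,2,3} = 0
G(20) = mex{0,2,3,2} = 1
G(21) = mex{1,3,2,3} = 0
G(22) = mex{0,2,3,2} = 1
G(23) = mex{1,3,2,3} = 0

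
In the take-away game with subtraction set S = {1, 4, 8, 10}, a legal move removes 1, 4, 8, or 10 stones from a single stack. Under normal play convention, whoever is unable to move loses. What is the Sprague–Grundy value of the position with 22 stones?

1

n :  0  1  2  3  4  5  6  7  8  9 10 11 12 13 14 15 16 17 18 19 20 21 22
G :  0  1  0  1  2  0  1  0  1  2  3  2  3  4  0  1  0  1  2  0  1  0  1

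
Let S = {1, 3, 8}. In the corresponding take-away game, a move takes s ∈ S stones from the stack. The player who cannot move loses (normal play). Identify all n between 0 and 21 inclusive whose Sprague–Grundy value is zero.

0, 2, 4, 6, 11, 13, 15, 17

n :  0  1  2  3  4  5  6  7  8  9 10 11 12 13 14 15 16 17 18 19 20 21
G :  0  1  0  1  0  1  0  1  2  3  2  0  1  0  1  0  1  0  1  2  3  2
P-positions are exactly the n with G(n) = 0.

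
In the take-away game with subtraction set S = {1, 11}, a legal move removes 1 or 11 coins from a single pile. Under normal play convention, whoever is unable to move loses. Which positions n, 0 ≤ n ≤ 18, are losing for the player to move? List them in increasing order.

G(0) = 0
G(1) = mex{0} = 1
G(2) = mex{1} = 0
G(3) = mex{0} = 1
G(4) = mex{1} = 0
G(5) = mex{0} = 1
G(6) = mex{1} = 0
G(7) = mex{0} = 1
G(8) = mex{1} = 0
G(9) = mex{0} = 1
G(10) = mex{1} = 0
G(11) = mex{0,0} = 1
G(12) = mex{1,1} = 0
G(13) = mex{0,0} = 1
G(14) = mex{1,1} = 0
G(15) = mex{0,0} = 1
G(16) = mex{1,1} = 0
G(17) = mex{0,0} = 1
G(18) = mex{1,1} = 0
P-positions are exactly the n with G(n) = 0.

0, 2, 4, 6, 8, 10, 12, 14, 16, 18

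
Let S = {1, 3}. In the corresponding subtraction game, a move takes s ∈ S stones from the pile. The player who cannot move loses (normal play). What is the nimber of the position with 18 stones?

0

n :  0  1  2  3  4  5  6  7  8  9 10 11 12 13 14 15 16 17 18
G :  0  1  0  1  0  1  0  1  0  1  0  1  0  1  0  1  0  1  0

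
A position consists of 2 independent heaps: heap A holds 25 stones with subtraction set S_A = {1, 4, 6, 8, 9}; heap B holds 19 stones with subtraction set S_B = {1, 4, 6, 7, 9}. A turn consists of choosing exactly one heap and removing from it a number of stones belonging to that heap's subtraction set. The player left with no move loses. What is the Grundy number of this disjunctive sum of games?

0

Heap A, S = {1, 4, 6, 8, 9}:
G(0) = 0
G(1) = mex{0} = 1
G(2) = mex{1} = 0
G(3) = mex{0} = 1
G(4) = mex{1,0} = 2
G(5) = mex{2,1} = 0
G(6) = mex{0,0,0} = 1
G(7) = mex{1,1,1} = 0
G(8) = mex{0,2,0,0} = 1
G(9) = mex{1,0,1,1,0} = 2
G(10) = mex{2,1,2,0,1} = 3
G(11) = mex{3,0,0,1,0} = 2
G(12) = mex{2,1,1,2,1} = 0
G(13) = mex{0,2,0,0,2} = 1
G(14) = mex{1,3,1,1,0} = 2
G(15) = mex{2,2,2,0,1} = 3
G(16) = mex{3,0,3,1,0} = 2
G(17) = mex{2,1,2,2,1} = 0
G(18) = mex{0,2,0,3,2} = 1
G(19) = mex{1,3,1,2,3} = 0
G(20) = mex{0,2,2,0,2} = 1
G(21) = mex{1,0,3,1,0} = 2
G(22) = mex{2,1,2,2,1} = 0
G(23) = mex{0,0,0,3,2} = 1
G(24) = mex{1,1,1,2,3} = 0
G(25) = mex{0,2,0,0,2} = 1
G_A(25) = 1.
Heap B, S = {1, 4, 6, 7, 9}:
G(0) = 0
G(1) = mex{0} = 1
G(2) = mex{1} = 0
G(3) = mex{0} = 1
G(4) = mex{1,0} = 2
G(5) = mex{2,1} = 0
G(6) = mex{0,0,0} = 1
G(7) = mex{1,1,1,0} = 2
G(8) = mex{2,2,0,1} = 3
G(9) = mex{3,0,1,0,0} = 2
G(10) = mex{2,1,2,1,1} = 0
G(11) = mex{0,2,0,2,0} = 1
G(12) = mex{1,3,1,0,1} = 2
G(13) = mex{2,2,2,1,2} = 0
G(14) = mex{0,0,3,2,0} = 1
G(15) = mex{1,1,2,3,1} = 0
G(16) = mex{0,2,0,2,2} = 1
G(17) = mex{1,0,1,0,3} = 2
G(18) = mex{2,1,2,1,2} = 0
G(19) = mex{0,0,0,2,0} = 1
G_B(19) = 1.
Combined Grundy value = 1 ⊕ 1 = 0.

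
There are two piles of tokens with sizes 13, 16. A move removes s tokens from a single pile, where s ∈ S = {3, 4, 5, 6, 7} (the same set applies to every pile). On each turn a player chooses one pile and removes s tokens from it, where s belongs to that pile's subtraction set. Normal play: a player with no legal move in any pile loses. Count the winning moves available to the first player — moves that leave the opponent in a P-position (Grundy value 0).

All piles use S = {3, 4, 5, 6, 7}:
G(0) = 0
G(1) = mex{} = 0
G(2) = mex{} = 0
G(3) = mex{0} = 1
G(4) = mex{0,0} = 1
G(5) = mex{0,0,0} = 1
G(6) = mex{1,0,0,0} = 2
G(7) = mex{1,1,0,0,0} = 2
G(8) = mex{1,1,1,0,0} = 2
G(9) = mex{2,1,1,1,0} = 3
G(10) = mex{2,2,1,1,1} = 0
G(11) = mex{2,2,2,1,1} = 0
G(12) = mex{3,2,2,2,1} = 0
G(13) = mex{0,3,2,2,2} = 1
G(14) = mex{0,0,3,2,2} = 1
G(15) = mex{0,0,0,3,2} = 1
G(16) = mex{1,0,0,0,3} = 2
Pile A: G(13) = 1.
Pile B: G(16) = 2.
Combined Grundy value = 1 ⊕ 2 = 3.
A winning move leaves total XOR = 0, i.e. changes one component's Grundy value g to g ⊕ X where X is the current total.
Pile A: need g' = 1⊕3 = 2. Options: 13−3→G=0, 13−4→G=3, 13−5→G=2, 13−6→G=2, 13−7→G=2. Hits: 3.
Pile B: need g' = 2⊕3 = 1. Options: 16−3→G=1, 16−4→G=0, 16−5→G=0, 16−6→G=0, 16−7→G=3. Hits: 1.

4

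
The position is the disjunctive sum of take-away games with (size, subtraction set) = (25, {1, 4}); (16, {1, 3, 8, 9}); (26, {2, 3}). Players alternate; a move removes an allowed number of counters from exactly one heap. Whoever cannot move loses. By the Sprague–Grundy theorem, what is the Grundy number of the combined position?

0

Heap A, S = {1, 4}:
n :  0  1  2  3  4  5  6  7  8  9 10 11 12 13 14 15 16 17 18 19 20 21 22 23 24 25
G :  0  1  0  1  2  0  1  0  1  2  0  1  0  1  2  0  1  0  1  2  0  1  0  1  2  0
G_A(25) = 0.
Heap B, S = {1, 3, 8, 9}:
n :  0  1  2  3  4  5  6  7  8  9 10 11 12 13 14 15 16
G :  0  1  0  1  0  1  0  1  2  3  2  3  2  3  2  3  0
G_B(16) = 0.
Heap C, S = {2, 3}:
G(0) = 0
G(1) = mex{} = 0
G(2) = mex{0} = 1
G(3) = mex{0,0} = 1
G(4) = mex{1,0} = 2
G(5) = mex{1,1} = 0
G(6) = mex{2,1} = 0
G(7) = mex{0,2} = 1
G(8) = mex{0,0} = 1
G(9) = mex{1,0} = 2
G(10) = mex{1,1} = 0
G(11) = mex{2,1} = 0
G(12) = mex{0,2} = 1
G(13) = mex{0,0} = 1
G(14) = mex{1,0} = 2
G(15) = mex{1,1} = 0
G(16) = mex{2,1} = 0
G(17) = mex{0,2} = 1
G(18) = mex{0,0} = 1
G(19) = mex{1,0} = 2
G(20) = mex{1,1} = 0
G(21) = mex{2,1} = 0
G(22) = mex{0,2} = 1
G(23) = mex{0,0} = 1
G(24) = mex{1,0} = 2
G(25) = mex{1,1} = 0
G(26) = mex{2,1} = 0
G_C(26) = 0.
Combined Grundy value = 0 ⊕ 0 ⊕ 0 = 0.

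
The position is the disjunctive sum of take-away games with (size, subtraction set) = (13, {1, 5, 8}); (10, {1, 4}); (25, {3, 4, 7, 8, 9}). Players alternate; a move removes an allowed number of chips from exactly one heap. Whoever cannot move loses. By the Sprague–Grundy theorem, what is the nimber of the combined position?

0

Heap A, S = {1, 5, 8}:
n :  0  1  2  3  4  5  6  7  8  9 10 11 12 13
G :  0  1  0  1  0  1  0  1  2  3  2  3  2  0
G_A(13) = 0.
Heap B, S = {1, 4}:
G(0) = 0
G(1) = mex{0} = 1
G(2) = mex{1} = 0
G(3) = mex{0} = 1
G(4) = mex{1,0} = 2
G(5) = mex{2,1} = 0
G(6) = mex{0,0} = 1
G(7) = mex{1,1} = 0
G(8) = mex{0,2} = 1
G(9) = mex{1,0} = 2
G(10) = mex{2,1} = 0
G_B(10) = 0.
Heap C, S = {3, 4, 7, 8, 9}:
n :  0  1  2  3  4  5  6  7  8  9 10 11 12 13 14 15 16 17 18 19 20 21 22 23 24 25
G :  0  0  0  1  1  1  2  2  2  3  3  3  0  0  0  1  1  1  2  2  2  3  3  3  0  0
G_C(25) = 0.
Combined Grundy value = 0 ⊕ 0 ⊕ 0 = 0.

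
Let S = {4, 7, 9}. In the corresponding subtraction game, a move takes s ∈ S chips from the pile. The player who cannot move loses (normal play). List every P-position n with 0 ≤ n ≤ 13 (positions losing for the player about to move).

0, 1, 2, 3, 13

n :  0  1  2  3  4  5  6  7  8  9 10 11 12 13
G :  0  0  0  0  1  1  1  1  2  2  2  2  3  0
P-positions are exactly the n with G(n) = 0.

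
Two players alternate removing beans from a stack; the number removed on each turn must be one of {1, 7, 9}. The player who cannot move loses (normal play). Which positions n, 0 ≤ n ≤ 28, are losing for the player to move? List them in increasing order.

n :  0  1  2  3  4  5  6  7  8  9 10 11 12 13 14 15 16 17 18 19 20 21 22 23 24 25 26 27 28
G :  0  1  0  1  0  1  0  1  0  1  0  1  0  1  0  1  0  1  0  1  0  1  0  1  0  1  0  1  0
P-positions are exactly the n with G(n) = 0.

0, 2, 4, 6, 8, 10, 12, 14, 16, 18, 20, 22, 24, 26, 28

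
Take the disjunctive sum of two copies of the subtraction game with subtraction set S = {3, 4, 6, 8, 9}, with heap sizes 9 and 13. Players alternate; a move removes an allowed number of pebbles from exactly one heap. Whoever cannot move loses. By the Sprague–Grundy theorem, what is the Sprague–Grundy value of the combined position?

All heaps use S = {3, 4, 6, 8, 9}:
G(0) = 0
G(1) = mex{} = 0
G(2) = mex{} = 0
G(3) = mex{0} = 1
G(4) = mex{0,0} = 1
G(5) = mex{0,0} = 1
G(6) = mex{1,0,0} = 2
G(7) = mex{1,1,0} = 2
G(8) = mex{1,1,0,0} = 2
G(9) = mex{2,1,1,0,0} = 3
G(10) = mex{2,2,1,0,0} = 3
G(11) = mex{2,2,1,1,0} = 3
G(12) = mex{3,2,2,1,1} = 0
G(13) = mex{3,3,2,1,1} = 0
Heap A: G(9) = 3.
Heap B: G(13) = 0.
Combined Grundy value = 3 ⊕ 0 = 3.

3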